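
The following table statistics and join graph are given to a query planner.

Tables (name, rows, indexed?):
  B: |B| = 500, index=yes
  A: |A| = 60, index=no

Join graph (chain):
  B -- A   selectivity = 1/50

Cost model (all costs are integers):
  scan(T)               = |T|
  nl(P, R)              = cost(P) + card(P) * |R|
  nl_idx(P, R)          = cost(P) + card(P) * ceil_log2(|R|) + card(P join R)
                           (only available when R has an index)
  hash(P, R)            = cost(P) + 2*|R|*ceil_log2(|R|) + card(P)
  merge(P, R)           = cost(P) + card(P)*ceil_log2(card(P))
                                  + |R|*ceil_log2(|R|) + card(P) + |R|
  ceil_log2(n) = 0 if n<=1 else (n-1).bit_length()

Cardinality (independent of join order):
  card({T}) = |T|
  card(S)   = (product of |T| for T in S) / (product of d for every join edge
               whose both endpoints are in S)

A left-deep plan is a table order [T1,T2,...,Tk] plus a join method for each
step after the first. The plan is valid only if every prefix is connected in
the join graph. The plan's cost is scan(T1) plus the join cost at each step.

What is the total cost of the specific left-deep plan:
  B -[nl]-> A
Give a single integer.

30500

step 1: scan B: cost=500, card=500
step 2: join A via nl
    card(P join A) = 500*60/(50) = 600
    cost = 500 + 500*60 = 30500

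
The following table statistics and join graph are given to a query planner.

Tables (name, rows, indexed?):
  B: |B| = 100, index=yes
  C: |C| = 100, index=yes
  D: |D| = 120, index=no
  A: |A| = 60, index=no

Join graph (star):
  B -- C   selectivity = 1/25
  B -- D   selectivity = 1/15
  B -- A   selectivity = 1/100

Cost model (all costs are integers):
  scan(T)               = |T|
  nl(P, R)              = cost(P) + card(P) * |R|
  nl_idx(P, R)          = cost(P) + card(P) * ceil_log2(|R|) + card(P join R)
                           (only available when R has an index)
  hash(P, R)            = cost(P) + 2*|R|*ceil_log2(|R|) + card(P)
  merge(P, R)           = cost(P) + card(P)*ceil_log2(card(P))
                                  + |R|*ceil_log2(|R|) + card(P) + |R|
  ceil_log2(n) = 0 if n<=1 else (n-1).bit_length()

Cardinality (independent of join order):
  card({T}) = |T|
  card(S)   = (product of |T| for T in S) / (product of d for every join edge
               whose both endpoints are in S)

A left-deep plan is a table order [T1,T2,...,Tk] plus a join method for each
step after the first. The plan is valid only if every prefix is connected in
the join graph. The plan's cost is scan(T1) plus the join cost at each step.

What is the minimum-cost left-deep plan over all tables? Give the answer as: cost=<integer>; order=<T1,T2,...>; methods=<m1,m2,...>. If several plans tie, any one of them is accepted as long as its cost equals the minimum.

Selinger DP (subsets sized 1..n):
  {B}: scan cost=100, card=100
  {C}: scan cost=100, card=100
  {D}: scan cost=120, card=120
  {A}: scan cost=60, card=60
  {BC}: card=400; try (C,nl_idx)→1200, (B,nl_idx)→1200, (C,hash)→1600, (B,hash)→1600, (C,merge)→1700, (B,merge)→1700 …(+2); best=1200 via (C,nl_idx)
  {BD}: card=800; try (B,hash)→1640, (B,nl_idx)→1760, (D,merge)→1860, (D,hash)→1880, (B,merge)→1880, (D,nl)→12100 …(+1); best=1640 via (B,hash)
  {AB}: card=60; try (B,nl_idx)→540, (A,hash)→920, (B,merge)→1280, (A,merge)→1320, (B,hash)→1520, (B,nl)→6060 …(+1); best=540 via (B,nl_idx)
  {BCD}: card=3200; try (D,hash)→3280, (C,hash)→3840, (D,merge)→6160, (C,nl_idx)→10440, (C,merge)→11240, (D,nl)→49200 …(+1); best=3280 via (D,hash)
  {ABC}: card=240; try (C,nl_idx)→1200, (C,merge)→1760, (C,hash)→2000, (A,hash)→2320, (A,merge)→5620, (C,nl)→6540 …(+1); best=1200 via (C,nl_idx)
  {ABD}: card=480; try (D,merge)→1920, (D,hash)→2280, (A,hash)→3160, (D,nl)→7740, (A,merge)→10860, (A,nl)→49640; best=1920 via (D,merge)
  {ABCD}: card=1920; try (D,hash)→3120, (C,hash)→3800, (D,merge)→4320, (C,nl_idx)→7200, (A,hash)→7200, (C,merge)→7520 …(+4); best=3120 via (D,hash)

cost=3120; order=A,B,C,D; methods=nl_idx,nl_idx,hash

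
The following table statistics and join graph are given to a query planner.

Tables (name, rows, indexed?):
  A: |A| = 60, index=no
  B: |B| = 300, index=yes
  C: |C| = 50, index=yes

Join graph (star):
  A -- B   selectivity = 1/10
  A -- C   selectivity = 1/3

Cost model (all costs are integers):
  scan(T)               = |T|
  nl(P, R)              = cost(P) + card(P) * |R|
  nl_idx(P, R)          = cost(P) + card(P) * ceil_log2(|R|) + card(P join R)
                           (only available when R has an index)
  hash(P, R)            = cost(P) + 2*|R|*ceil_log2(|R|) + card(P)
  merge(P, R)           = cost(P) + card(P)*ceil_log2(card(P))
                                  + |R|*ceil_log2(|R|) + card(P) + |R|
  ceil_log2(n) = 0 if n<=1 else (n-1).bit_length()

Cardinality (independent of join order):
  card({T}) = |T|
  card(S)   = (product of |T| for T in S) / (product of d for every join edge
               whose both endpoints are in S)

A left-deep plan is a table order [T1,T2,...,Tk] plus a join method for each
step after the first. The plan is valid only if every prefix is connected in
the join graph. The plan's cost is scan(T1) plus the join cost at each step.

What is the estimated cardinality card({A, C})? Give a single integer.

1000

Tables in S: A(60), C(50)
Edges inside S: A-C(d=3)
numerator = 60 * 50 = 3000
denominator = 3 = 3
card(S) = 3000 / 3 = 1000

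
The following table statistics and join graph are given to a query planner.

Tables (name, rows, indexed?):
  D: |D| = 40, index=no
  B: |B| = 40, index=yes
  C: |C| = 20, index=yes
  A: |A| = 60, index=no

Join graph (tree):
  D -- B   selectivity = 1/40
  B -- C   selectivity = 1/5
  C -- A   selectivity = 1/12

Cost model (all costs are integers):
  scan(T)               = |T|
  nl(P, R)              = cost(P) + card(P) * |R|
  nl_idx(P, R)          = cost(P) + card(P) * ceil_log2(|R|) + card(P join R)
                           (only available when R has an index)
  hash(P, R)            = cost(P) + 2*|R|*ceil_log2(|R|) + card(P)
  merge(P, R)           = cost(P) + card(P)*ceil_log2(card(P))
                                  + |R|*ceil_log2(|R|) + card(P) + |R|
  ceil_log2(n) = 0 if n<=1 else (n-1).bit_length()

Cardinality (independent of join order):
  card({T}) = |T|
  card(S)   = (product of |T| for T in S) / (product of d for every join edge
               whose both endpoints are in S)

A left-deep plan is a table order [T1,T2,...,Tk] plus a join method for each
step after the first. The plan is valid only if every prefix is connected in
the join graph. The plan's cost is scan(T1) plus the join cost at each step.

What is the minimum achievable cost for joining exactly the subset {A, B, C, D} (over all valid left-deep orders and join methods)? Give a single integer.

1440

Selinger DP over subsets of {A,B,C,D}:
  {D}: scan cost=40, card=40
  {B}: scan cost=40, card=40
  {C}: scan cost=20, card=20
  {A}: scan cost=60, card=60
  {BD}: card=40; try (B,nl_idx)→320, (D,hash)→560, (B,hash)→560, (D,merge)→600, (B,merge)→600, (D,nl)→1640 …(+1); best=320 via (B,nl_idx)
  {BC}: card=160; try (C,hash)→280, (B,nl_idx)→300, (C,nl_idx)→400, (B,merge)→420, (C,merge)→440, (B,hash)→520 …(+2); best=280 via (C,hash)
  {AC}: card=100; try (C,hash)→320, (C,nl_idx)→460, (A,merge)→560, (C,merge)→600, (A,hash)→760, (A,nl)→1220 …(+1); best=320 via (C,hash)
  {BCD}: card=160; try (C,hash)→560, (C,nl_idx)→680, (C,merge)→720, (D,hash)→920, (C,nl)→1120, (D,merge)→2000 …(+1); best=560 via (C,hash)
  {ABC}: card=800; try (B,hash)→900, (A,hash)→1160, (B,merge)→1400, (B,nl_idx)→1720, (A,merge)→2140, (B,nl)→4320 …(+1); best=900 via (B,hash)
  {ABCD}: card=800; try (A,hash)→1440, (D,hash)→2180, (A,merge)→2420, (D,merge)→9980, (A,nl)→10160, (D,nl)→32900; best=1440 via (A,hash)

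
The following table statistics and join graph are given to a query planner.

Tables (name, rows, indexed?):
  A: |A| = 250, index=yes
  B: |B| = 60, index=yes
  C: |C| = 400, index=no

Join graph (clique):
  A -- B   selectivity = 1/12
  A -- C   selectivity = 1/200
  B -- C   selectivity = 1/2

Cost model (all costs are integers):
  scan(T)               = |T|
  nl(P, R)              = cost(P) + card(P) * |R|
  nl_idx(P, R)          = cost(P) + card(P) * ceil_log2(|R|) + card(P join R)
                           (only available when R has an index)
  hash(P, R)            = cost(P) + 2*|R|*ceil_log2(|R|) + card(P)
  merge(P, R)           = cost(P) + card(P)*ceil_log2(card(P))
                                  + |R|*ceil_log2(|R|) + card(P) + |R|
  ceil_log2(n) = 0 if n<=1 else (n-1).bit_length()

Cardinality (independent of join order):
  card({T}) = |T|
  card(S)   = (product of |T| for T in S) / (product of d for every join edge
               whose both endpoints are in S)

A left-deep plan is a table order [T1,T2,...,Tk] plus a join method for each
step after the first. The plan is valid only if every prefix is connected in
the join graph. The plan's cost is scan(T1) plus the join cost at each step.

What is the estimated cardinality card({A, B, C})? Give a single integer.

Tables in S: A(250), B(60), C(400)
Edges inside S: A-B(d=12), A-C(d=200), B-C(d=2)
numerator = 250 * 60 * 400 = 6000000
denominator = 12 * 200 * 2 = 4800
card(S) = 6000000 / 4800 = 1250

1250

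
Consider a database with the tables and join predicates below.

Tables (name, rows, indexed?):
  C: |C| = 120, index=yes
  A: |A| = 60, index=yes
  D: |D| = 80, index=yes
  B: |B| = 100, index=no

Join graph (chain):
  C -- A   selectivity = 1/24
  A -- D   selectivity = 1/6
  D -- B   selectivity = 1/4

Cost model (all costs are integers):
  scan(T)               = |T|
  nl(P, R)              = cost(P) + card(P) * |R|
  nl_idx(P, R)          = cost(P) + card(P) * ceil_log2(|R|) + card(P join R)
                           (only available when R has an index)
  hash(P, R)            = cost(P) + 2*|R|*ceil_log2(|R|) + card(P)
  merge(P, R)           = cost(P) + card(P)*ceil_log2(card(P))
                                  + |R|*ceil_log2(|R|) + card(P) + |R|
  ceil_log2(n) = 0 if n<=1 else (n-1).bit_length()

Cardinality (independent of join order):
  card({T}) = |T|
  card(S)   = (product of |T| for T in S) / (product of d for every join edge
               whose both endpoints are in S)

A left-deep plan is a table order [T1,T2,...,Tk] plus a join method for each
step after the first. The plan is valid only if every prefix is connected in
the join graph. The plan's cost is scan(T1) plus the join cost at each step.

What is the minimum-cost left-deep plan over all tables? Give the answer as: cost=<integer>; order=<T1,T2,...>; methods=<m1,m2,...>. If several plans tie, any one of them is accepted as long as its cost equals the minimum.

cost=7600; order=A,C,D,B; methods=nl_idx,hash,hash

Selinger DP (subsets sized 1..n):
  {C}: scan cost=120, card=120
  {A}: scan cost=60, card=60
  {D}: scan cost=80, card=80
  {B}: scan cost=100, card=100
  {AC}: card=300; try (C,nl_idx)→780, (A,hash)→960, (A,nl_idx)→1140, (C,merge)→1440, (A,merge)→1500, (C,hash)→1800 …(+2); best=780 via (C,nl_idx)
  {AD}: card=800; try (A,hash)→880, (D,merge)→1120, (A,merge)→1140, (D,hash)→1240, (D,nl_idx)→1280, (A,nl_idx)→1360 …(+2); best=880 via (A,hash)
  {BD}: card=2000; try (D,hash)→1320, (B,merge)→1520, (D,merge)→1540, (B,hash)→1560, (D,nl_idx)→2800, (B,nl)→8080 …(+1); best=1320 via (D,hash)
  {ACD}: card=4000; try (D,hash)→2200, (C,hash)→3360, (D,merge)→4420, (D,nl_idx)→6880, (C,nl_idx)→10480, (C,merge)→10640 …(+2); best=2200 via (D,hash)
  {ABD}: card=20000; try (B,hash)→3080, (A,hash)→4040, (B,merge)→10480, (A,merge)→25740, (A,nl_idx)→33320, (B,nl)→80880 …(+1); best=3080 via (B,hash)
  {ABCD}: card=100000; try (B,hash)→7600, (C,hash)→24760, (B,merge)→55000, (C,nl_idx)→243080, (C,merge)→324040, (B,nl)→402200 …(+1); best=7600 via (B,hash)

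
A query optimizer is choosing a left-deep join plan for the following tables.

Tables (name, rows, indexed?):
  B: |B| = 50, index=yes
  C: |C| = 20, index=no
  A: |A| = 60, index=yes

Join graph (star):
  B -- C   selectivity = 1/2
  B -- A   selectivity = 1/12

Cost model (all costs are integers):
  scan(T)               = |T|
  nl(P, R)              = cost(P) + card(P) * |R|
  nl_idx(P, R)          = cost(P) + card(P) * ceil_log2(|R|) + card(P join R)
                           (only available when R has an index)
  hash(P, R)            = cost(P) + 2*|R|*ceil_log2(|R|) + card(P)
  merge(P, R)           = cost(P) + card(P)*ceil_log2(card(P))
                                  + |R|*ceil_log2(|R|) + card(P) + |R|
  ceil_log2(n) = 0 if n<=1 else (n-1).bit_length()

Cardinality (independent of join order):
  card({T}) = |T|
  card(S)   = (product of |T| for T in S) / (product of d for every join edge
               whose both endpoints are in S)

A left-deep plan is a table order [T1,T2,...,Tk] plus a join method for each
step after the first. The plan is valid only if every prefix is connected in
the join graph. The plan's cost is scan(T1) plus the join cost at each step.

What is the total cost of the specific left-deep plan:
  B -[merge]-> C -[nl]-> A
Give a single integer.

30520

step 1: scan B: cost=50, card=50
step 2: join C via merge
    card(P join C) = 50*20/(2) = 500
    cost = 50 + 50*6 + 20*5 + 50 + 20 = 520
step 3: join A via nl
    card(P join A) = 500*60/(12) = 2500
    cost = 520 + 500*60 = 30520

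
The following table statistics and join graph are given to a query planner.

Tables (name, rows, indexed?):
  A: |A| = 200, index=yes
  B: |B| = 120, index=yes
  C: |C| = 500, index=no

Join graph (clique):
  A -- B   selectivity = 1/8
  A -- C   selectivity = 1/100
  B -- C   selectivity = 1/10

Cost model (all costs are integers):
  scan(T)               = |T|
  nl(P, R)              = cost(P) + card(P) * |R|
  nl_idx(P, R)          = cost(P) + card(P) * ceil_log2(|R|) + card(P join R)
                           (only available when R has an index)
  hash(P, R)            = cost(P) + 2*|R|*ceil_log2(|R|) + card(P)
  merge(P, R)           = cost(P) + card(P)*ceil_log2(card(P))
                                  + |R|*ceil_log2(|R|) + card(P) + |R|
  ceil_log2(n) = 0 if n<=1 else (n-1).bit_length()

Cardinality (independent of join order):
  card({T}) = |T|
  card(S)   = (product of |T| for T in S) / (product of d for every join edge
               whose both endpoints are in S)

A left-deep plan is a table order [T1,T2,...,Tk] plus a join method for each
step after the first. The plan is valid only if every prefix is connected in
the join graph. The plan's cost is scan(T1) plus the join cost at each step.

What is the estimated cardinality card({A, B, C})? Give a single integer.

1500

Tables in S: A(200), B(120), C(500)
Edges inside S: A-B(d=8), A-C(d=100), B-C(d=10)
numerator = 200 * 120 * 500 = 12000000
denominator = 8 * 100 * 10 = 8000
card(S) = 12000000 / 8000 = 1500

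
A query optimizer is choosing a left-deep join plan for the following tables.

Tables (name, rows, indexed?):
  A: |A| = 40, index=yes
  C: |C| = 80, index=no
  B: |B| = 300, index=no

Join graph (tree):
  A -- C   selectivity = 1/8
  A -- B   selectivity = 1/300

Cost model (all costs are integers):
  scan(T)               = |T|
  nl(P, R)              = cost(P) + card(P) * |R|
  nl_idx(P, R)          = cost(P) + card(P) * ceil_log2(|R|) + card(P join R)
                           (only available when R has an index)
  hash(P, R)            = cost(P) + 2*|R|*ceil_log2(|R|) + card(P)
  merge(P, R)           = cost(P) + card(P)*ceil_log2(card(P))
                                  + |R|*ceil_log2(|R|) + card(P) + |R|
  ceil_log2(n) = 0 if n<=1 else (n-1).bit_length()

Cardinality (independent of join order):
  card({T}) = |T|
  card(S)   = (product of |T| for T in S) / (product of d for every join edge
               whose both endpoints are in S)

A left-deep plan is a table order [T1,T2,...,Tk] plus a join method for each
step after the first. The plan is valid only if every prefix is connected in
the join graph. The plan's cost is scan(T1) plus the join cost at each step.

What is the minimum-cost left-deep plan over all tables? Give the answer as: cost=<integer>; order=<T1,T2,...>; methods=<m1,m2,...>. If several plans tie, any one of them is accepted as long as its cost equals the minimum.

Selinger DP (subsets sized 1..n):
  {A}: scan cost=40, card=40
  {C}: scan cost=80, card=80
  {B}: scan cost=300, card=300
  {AC}: card=400; try (A,hash)→640, (C,merge)→960, (A,nl_idx)→960, (A,merge)→1000, (C,hash)→1200, (C,nl)→3240 …(+1); best=640 via (A,hash)
  {AB}: card=40; try (A,hash)→1080, (A,nl_idx)→2140, (B,merge)→3320, (A,merge)→3580, (B,hash)→5480, (B,nl)→12040 …(+1); best=1080 via (A,hash)
  {ABC}: card=400; try (C,merge)→2000, (C,hash)→2240, (C,nl)→4280, (B,hash)→6440, (B,merge)→7640, (B,nl)→120640; best=2000 via (C,merge)

cost=2000; order=B,A,C; methods=hash,merge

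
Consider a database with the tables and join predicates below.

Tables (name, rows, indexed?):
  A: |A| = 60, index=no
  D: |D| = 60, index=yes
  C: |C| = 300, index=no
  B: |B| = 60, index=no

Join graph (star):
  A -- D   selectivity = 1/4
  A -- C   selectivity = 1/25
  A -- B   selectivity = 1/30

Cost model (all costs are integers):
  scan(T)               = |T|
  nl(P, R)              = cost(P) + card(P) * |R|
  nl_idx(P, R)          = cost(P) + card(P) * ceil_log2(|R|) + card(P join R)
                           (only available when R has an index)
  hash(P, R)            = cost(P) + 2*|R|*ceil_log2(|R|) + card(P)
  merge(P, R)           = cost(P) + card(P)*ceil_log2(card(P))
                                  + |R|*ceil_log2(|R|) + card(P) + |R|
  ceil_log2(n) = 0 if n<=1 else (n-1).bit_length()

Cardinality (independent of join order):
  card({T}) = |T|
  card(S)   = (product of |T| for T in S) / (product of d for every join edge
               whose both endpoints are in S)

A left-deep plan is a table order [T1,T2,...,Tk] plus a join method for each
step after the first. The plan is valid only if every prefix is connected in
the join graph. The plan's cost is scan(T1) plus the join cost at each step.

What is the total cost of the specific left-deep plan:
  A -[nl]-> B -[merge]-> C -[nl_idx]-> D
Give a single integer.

step 1: scan A: cost=60, card=60
step 2: join B via nl
    card(P join B) = 60*60/(30) = 120
    cost = 60 + 60*60 = 3660
step 3: join C via merge
    card(P join C) = 120*300/(25) = 1440
    cost = 3660 + 120*7 + 300*9 + 120 + 300 = 7620
step 4: join D via nl_idx
    card(P join D) = 1440*60/(4) = 21600
    cost = 7620 + 1440*6 + 21600 = 37860

37860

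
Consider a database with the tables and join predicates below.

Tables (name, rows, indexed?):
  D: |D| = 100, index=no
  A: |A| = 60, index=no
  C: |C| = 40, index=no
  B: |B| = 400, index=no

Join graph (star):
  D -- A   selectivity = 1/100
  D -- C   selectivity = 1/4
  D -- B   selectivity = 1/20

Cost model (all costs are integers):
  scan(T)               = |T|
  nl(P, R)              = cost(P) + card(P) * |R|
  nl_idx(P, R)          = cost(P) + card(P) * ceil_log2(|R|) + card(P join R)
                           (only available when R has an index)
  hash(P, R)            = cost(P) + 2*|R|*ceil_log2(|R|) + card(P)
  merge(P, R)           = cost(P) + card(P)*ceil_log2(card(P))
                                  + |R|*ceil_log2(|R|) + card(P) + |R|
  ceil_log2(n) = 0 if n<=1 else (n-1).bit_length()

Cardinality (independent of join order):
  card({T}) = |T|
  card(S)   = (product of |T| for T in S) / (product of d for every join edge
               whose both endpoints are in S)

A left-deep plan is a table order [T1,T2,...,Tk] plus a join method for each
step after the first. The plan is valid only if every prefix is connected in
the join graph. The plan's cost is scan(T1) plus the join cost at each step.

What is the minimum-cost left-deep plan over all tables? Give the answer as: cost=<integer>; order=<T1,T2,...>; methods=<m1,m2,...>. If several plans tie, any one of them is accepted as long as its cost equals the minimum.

cost=6600; order=B,D,A,C; methods=hash,hash,hash

Selinger DP (subsets sized 1..n):
  {D}: scan cost=100, card=100
  {A}: scan cost=60, card=60
  {C}: scan cost=40, card=40
  {B}: scan cost=400, card=400
  {AD}: card=60; try (A,hash)→920, (D,merge)→1280, (A,merge)→1320, (D,hash)→1520, (D,nl)→6060, (A,nl)→6100; best=920 via (A,hash)
  {CD}: card=1000; try (C,hash)→680, (D,merge)→1120, (C,merge)→1180, (D,hash)→1480, (D,nl)→4040, (C,nl)→4100; best=680 via (C,hash)
  {BD}: card=2000; try (D,hash)→2200, (B,merge)→4900, (D,merge)→5200, (B,hash)→7400, (B,nl)→40100, (D,nl)→40400; best=2200 via (D,hash)
  {ACD}: card=600; try (C,hash)→1460, (C,merge)→1620, (A,hash)→2400, (C,nl)→3320, (A,merge)→12100, (A,nl)→60680; best=1460 via (C,hash)
  {ABD}: card=1200; try (A,hash)→4920, (B,merge)→5340, (B,hash)→8180, (B,nl)→24920, (A,merge)→26620, (A,nl)→122200; best=4920 via (A,hash)
  {BCD}: card=20000; try (C,hash)→4680, (B,hash)→8880, (B,merge)→15680, (C,merge)→26480, (C,nl)→82200, (B,nl)→400680; best=4680 via (C,hash)
  {ABCD}: card=12000; try (C,hash)→6600, (B,hash)→9260, (B,merge)→12060, (C,merge)→19600, (A,hash)→25400, (C,nl)→52920 …(+3); best=6600 via (C,hash)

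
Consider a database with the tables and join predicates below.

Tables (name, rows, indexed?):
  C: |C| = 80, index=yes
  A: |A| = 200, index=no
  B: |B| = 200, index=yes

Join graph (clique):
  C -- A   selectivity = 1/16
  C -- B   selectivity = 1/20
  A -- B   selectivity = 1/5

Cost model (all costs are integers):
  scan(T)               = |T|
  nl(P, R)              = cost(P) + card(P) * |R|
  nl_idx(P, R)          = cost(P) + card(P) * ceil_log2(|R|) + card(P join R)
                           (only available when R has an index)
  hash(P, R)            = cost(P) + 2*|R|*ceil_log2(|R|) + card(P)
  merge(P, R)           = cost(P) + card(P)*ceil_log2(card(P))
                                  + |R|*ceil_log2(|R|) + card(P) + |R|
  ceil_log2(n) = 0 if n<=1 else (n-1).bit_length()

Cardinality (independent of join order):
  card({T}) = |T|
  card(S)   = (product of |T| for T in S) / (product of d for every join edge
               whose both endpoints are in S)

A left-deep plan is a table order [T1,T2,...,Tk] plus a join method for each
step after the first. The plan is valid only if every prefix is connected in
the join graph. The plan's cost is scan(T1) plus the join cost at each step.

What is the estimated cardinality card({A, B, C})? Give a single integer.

Tables in S: A(200), B(200), C(80)
Edges inside S: C-A(d=16), C-B(d=20), A-B(d=5)
numerator = 200 * 200 * 80 = 3200000
denominator = 16 * 20 * 5 = 1600
card(S) = 3200000 / 1600 = 2000

2000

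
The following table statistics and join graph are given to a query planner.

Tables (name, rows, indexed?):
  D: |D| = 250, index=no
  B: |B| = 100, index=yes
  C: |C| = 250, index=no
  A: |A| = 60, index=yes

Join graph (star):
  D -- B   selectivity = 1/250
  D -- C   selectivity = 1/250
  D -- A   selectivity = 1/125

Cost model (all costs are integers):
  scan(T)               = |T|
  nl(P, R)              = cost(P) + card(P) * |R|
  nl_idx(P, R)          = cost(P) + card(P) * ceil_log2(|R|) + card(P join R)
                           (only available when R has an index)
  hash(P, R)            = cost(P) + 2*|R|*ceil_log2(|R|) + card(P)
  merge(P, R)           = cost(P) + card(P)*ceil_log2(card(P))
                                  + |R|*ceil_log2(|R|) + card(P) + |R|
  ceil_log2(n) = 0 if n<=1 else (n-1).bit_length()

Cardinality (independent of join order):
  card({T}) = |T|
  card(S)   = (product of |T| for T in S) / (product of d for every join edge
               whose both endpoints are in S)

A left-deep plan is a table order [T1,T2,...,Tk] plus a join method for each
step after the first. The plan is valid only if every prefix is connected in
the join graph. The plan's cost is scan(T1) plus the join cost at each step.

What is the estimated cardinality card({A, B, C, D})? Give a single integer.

48

Tables in S: A(60), B(100), C(250), D(250)
Edges inside S: D-B(d=250), D-C(d=250), D-A(d=125)
numerator = 60 * 100 * 250 * 250 = 375000000
denominator = 250 * 250 * 125 = 7812500
card(S) = 375000000 / 7812500 = 48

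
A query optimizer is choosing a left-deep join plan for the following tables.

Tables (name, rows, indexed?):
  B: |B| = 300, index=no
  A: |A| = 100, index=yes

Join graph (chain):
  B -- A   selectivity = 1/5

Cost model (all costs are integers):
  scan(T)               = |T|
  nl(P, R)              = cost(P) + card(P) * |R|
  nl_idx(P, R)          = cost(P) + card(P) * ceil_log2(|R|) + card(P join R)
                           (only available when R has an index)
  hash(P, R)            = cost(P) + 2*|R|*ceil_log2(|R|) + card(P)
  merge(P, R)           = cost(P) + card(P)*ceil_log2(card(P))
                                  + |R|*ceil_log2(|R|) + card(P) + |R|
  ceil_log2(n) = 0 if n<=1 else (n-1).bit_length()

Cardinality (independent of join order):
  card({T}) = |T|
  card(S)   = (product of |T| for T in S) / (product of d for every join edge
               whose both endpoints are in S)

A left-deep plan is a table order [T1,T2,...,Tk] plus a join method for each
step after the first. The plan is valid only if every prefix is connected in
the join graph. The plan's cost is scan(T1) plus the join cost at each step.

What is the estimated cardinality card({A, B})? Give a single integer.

Tables in S: A(100), B(300)
Edges inside S: B-A(d=5)
numerator = 100 * 300 = 30000
denominator = 5 = 5
card(S) = 30000 / 5 = 6000

6000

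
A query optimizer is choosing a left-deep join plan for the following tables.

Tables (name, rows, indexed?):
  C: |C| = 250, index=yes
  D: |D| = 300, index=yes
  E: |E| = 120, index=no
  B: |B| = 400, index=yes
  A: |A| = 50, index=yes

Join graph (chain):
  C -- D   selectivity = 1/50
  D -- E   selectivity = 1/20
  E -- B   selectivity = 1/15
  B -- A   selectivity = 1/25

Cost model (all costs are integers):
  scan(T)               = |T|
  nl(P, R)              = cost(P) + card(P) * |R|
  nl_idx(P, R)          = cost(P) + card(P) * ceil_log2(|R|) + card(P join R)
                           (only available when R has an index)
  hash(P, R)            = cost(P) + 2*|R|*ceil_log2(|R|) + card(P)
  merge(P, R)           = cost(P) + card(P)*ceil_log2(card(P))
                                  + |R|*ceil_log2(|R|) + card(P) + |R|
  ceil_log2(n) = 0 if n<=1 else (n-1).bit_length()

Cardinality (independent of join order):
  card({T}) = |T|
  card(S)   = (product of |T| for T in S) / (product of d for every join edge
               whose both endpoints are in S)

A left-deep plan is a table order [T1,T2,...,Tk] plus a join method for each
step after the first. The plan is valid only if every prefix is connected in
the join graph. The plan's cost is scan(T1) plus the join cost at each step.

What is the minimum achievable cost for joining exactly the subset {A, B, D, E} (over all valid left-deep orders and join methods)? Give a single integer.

15580

Selinger DP over subsets of {A,B,D,E}:
  {D}: scan cost=300, card=300
  {E}: scan cost=120, card=120
  {B}: scan cost=400, card=400
  {A}: scan cost=50, card=50
  {DE}: card=1800; try (E,hash)→2280, (D,nl_idx)→3000, (D,merge)→4080, (E,merge)→4260, (D,hash)→5640, (D,nl)→36120 …(+1); best=2280 via (E,hash)
  {BE}: card=3200; try (E,hash)→2480, (B,nl_idx)→4400, (B,merge)→5080, (E,merge)→5360, (B,hash)→7440, (B,nl)→48120 …(+1); best=2480 via (E,hash)
  {AB}: card=800; try (B,nl_idx)→1300, (A,hash)→1400, (A,nl_idx)→3600, (B,merge)→4400, (A,merge)→4750, (B,hash)→7300 …(+2); best=1300 via (B,nl_idx)
  {BDE}: card=48000; try (D,hash)→11080, (B,hash)→11280, (B,merge)→27880, (D,merge)→47080, (B,nl_idx)→66480, (D,nl_idx)→79280 …(+2); best=11080 via (D,hash)
  {ABE}: card=6400; try (E,hash)→3780, (A,hash)→6280, (E,merge)→11060, (A,nl_idx)→28080, (A,merge)→44430, (E,nl)→97300 …(+1); best=3780 via (E,hash)
  {ABDE}: card=96000; try (D,hash)→15580, (A,hash)→59680, (D,merge)→96380, (D,nl_idx)→157380, (A,nl_idx)→395080, (A,merge)→827430 …(+2); best=15580 via (D,hash)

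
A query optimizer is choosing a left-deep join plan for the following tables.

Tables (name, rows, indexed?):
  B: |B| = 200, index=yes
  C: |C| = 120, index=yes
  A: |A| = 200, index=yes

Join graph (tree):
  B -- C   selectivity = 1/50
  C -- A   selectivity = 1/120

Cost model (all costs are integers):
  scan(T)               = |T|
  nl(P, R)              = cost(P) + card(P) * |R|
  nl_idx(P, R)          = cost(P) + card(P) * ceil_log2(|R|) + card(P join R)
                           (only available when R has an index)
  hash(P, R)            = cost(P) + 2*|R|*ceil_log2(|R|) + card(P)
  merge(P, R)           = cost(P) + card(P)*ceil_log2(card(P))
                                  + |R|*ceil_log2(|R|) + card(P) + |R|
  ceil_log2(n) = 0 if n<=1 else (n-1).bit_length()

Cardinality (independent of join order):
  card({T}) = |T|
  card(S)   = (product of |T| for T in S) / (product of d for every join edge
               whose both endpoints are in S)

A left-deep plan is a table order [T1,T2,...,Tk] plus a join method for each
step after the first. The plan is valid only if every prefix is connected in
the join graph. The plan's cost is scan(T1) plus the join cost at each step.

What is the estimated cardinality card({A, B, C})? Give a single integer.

800

Tables in S: A(200), B(200), C(120)
Edges inside S: B-C(d=50), C-A(d=120)
numerator = 200 * 200 * 120 = 4800000
denominator = 50 * 120 = 6000
card(S) = 4800000 / 6000 = 800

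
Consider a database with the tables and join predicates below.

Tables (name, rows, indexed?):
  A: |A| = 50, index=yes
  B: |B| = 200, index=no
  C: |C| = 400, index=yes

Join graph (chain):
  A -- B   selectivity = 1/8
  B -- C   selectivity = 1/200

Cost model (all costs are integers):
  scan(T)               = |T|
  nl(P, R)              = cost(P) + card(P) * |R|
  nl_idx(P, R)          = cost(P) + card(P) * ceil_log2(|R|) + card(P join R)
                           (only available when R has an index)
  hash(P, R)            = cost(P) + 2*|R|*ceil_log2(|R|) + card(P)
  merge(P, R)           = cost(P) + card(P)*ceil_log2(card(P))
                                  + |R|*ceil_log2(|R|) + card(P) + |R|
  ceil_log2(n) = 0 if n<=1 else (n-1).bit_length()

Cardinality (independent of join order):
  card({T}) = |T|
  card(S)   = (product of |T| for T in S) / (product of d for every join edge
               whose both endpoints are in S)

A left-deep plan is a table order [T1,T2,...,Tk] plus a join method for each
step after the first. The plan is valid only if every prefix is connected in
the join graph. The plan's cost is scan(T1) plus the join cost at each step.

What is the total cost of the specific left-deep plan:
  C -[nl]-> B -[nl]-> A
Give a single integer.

step 1: scan C: cost=400, card=400
step 2: join B via nl
    card(P join B) = 400*200/(200) = 400
    cost = 400 + 400*200 = 80400
step 3: join A via nl
    card(P join A) = 400*50/(8) = 2500
    cost = 80400 + 400*50 = 100400

100400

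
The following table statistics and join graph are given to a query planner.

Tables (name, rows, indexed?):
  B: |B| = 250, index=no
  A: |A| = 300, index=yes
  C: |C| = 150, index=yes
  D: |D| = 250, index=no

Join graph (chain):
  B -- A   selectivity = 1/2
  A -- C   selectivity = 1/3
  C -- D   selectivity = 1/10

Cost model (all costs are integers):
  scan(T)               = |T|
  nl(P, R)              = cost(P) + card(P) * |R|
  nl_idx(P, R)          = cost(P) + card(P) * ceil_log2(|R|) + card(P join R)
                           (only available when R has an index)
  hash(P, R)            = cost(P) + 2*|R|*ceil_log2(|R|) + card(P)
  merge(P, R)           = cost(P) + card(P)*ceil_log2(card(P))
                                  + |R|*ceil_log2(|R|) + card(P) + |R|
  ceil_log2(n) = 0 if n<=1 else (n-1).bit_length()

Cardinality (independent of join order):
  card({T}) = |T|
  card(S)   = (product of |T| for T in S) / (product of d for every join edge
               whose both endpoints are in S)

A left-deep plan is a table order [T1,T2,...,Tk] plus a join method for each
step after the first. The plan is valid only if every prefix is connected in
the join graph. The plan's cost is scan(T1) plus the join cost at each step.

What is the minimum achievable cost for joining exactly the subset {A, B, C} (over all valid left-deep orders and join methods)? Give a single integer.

22000

Selinger DP over subsets of {A,B,C}:
  {B}: scan cost=250, card=250
  {A}: scan cost=300, card=300
  {C}: scan cost=150, card=150
  {AB}: card=37500; try (B,hash)→4600, (A,merge)→5500, (B,merge)→5550, (A,hash)→5900, (A,nl_idx)→40000, (A,nl)→75250 …(+1); best=4600 via (B,hash)
  {AC}: card=15000; try (C,hash)→3000, (A,merge)→4500, (C,merge)→4650, (A,hash)→5700, (A,nl_idx)→16500, (C,nl_idx)→17700 …(+2); best=3000 via (C,hash)
  {ABC}: card=1875000; try (B,hash)→22000, (C,hash)→44500, (B,merge)→230250, (C,merge)→643450, (C,nl_idx)→2179600, (B,nl)→3753000 …(+1); best=22000 via (B,hash)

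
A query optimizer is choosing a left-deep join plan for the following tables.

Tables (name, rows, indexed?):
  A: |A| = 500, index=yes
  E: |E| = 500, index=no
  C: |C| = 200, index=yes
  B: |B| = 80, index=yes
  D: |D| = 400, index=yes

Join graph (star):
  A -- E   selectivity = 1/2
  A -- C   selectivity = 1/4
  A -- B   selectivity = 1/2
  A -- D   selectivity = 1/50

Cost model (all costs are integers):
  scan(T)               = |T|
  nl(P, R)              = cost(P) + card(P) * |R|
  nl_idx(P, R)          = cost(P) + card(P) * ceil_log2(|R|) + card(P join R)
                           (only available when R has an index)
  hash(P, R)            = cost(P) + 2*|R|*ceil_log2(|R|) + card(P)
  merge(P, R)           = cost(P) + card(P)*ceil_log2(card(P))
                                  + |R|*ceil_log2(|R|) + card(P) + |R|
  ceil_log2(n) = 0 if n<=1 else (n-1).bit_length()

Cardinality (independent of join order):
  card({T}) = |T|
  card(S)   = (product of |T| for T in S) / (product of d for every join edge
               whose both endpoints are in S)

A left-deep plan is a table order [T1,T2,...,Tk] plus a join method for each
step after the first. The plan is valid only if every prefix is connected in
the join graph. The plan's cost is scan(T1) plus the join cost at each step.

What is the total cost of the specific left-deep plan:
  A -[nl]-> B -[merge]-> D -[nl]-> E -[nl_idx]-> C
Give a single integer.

step 1: scan A: cost=500, card=500
step 2: join B via nl
    card(P join B) = 500*80/(2) = 20000
    cost = 500 + 500*80 = 40500
step 3: join D via merge
    card(P join D) = 20000*400/(50) = 160000
    cost = 40500 + 20000*15 + 400*9 + 20000 + 400 = 364500
step 4: join E via nl
    card(P join E) = 160000*500/(2) = 40000000
    cost = 364500 + 160000*500 = 80364500
step 5: join C via nl_idx
    card(P join C) = 40000000*200/(4) = 2000000000
    cost = 80364500 + 40000000*8 + 2000000000 = 2400364500

2400364500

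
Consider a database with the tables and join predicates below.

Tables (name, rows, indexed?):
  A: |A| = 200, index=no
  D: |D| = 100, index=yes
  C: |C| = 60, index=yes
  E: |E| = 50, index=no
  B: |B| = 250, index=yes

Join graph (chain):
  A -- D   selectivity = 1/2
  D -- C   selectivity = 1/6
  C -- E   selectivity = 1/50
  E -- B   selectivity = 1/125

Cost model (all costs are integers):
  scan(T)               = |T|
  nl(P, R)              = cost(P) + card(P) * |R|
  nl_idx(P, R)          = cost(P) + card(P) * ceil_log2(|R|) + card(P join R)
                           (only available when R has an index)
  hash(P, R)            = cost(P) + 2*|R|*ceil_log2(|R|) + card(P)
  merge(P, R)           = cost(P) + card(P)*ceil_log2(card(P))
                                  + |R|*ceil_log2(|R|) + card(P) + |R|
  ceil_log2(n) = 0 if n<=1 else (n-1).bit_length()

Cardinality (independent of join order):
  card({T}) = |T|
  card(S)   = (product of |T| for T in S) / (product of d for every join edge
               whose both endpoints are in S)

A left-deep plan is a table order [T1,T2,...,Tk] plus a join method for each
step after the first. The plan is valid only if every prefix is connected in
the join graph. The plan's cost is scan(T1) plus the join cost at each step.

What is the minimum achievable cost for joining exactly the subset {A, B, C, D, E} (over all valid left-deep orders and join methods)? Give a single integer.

Selinger DP over subsets of {A,B,C,D,E}:
  {A}: scan cost=200, card=200
  {D}: scan cost=100, card=100
  {C}: scan cost=60, card=60
  {E}: scan cost=50, card=50
  {B}: scan cost=250, card=250
  {AD}: card=10000; try (D,hash)→1800, (A,merge)→2700, (D,merge)→2800, (A,hash)→3400, (D,nl_idx)→11600, (A,nl)→20100 …(+1); best=1800 via (D,hash)
  {CD}: card=1000; try (C,hash)→920, (D,merge)→1280, (C,merge)→1320, (D,nl_idx)→1480, (D,hash)→1520, (C,nl_idx)→1700 …(+2); best=920 via (C,hash)
  {CE}: card=60; try (C,nl_idx)→410, (E,hash)→720, (C,hash)→820, (C,merge)→820, (E,merge)→830, (C,nl)→3050 …(+1); best=410 via (C,nl_idx)
  {BE}: card=100; try (B,nl_idx)→550, (E,hash)→1100, (B,merge)→2650, (E,merge)→2850, (B,hash)→4100, (B,nl)→12550 …(+1); best=550 via (B,nl_idx)
  {ACD}: card=100000; try (A,hash)→5120, (C,hash)→12520, (A,merge)→13720, (C,merge)→152220, (C,nl_idx)→161800, (A,nl)→200920 …(+1); best=5120 via (A,hash)
  {CDE}: card=1000; try (D,merge)→1630, (D,nl_idx)→1830, (D,hash)→1870, (E,hash)→2520, (D,nl)→6410, (E,merge)→12270 …(+1); best=1630 via (D,merge)
  {BCE}: card=120; try (B,nl_idx)→1010, (C,nl_idx)→1270, (C,hash)→1370, (C,merge)→1770, (B,merge)→3080, (B,hash)→4470 …(+2); best=1010 via (B,nl_idx)
  {ACDE}: card=100000; try (A,hash)→5830, (A,merge)→14430, (E,hash)→105720, (A,nl)→201630, (E,merge)→1805470, (E,nl)→5005120; best=5830 via (A,hash)
  {BCDE}: card=2000; try (D,hash)→2530, (D,merge)→2770, (D,nl_idx)→3850, (B,hash)→6630, (B,nl_idx)→11630, (D,nl)→13010 …(+2); best=2530 via (D,hash)
  {ABCDE}: card=200000; try (A,hash)→7730, (A,merge)→28330, (B,hash)→109830, (A,nl)→402530, (B,nl_idx)→1005830, (B,merge)→1808080 …(+1); best=7730 via (A,hash)

7730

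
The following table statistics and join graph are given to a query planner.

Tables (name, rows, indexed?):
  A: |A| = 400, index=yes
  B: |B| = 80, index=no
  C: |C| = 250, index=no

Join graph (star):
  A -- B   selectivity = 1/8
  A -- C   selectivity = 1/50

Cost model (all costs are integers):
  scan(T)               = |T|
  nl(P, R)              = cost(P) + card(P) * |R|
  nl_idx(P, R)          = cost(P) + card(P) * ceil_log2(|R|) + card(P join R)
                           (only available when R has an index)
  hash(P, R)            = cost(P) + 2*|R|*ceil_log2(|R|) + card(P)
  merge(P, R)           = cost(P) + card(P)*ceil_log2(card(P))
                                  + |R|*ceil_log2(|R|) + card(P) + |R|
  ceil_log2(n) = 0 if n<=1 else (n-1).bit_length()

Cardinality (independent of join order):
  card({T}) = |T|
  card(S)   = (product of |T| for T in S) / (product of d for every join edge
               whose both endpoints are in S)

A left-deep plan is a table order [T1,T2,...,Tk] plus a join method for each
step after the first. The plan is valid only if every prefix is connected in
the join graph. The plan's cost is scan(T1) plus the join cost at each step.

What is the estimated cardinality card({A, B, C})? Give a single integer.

20000

Tables in S: A(400), B(80), C(250)
Edges inside S: A-B(d=8), A-C(d=50)
numerator = 400 * 80 * 250 = 8000000
denominator = 8 * 50 = 400
card(S) = 8000000 / 400 = 20000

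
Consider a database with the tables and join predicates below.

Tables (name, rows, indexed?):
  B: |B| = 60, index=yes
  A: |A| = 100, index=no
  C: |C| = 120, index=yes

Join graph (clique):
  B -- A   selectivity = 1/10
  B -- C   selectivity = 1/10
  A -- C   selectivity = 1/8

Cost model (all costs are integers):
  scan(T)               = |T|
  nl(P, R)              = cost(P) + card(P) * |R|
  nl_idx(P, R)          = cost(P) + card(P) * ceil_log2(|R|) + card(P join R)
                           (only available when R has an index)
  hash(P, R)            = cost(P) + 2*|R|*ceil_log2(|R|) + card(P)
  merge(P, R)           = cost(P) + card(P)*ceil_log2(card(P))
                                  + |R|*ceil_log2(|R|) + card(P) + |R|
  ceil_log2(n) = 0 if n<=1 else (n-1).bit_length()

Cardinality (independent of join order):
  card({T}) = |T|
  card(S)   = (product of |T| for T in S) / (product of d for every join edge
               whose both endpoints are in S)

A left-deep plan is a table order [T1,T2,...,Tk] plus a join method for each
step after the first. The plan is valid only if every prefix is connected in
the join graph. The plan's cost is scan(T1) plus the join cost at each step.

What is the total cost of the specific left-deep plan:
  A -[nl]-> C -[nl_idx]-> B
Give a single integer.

step 1: scan A: cost=100, card=100
step 2: join C via nl
    card(P join C) = 100*120/(8) = 1500
    cost = 100 + 100*120 = 12100
step 3: join B via nl_idx
    card(P join B) = 1500*60/(10*10) = 900
    cost = 12100 + 1500*6 + 900 = 22000

22000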